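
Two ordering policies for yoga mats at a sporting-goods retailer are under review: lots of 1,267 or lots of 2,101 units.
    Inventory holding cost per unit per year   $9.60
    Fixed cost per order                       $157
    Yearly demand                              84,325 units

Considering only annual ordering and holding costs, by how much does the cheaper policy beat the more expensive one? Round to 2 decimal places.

$144.62

TC(Q) = (D/Q)S + (Q/2)H
TC(1,267) = (84,325/1,267)×157 + (1,267/2)×9.6 = $16,530.71
TC(2,101) = (84,325/2,101)×157 + (2,101/2)×9.6 = $16,386.10
Lots of 2,101 are cheaper by $144.62.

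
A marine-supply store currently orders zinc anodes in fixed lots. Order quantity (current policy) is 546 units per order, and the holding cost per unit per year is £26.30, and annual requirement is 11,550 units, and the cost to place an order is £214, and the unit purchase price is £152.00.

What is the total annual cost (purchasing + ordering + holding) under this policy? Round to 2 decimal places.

Orders/yr = 11,550/546 = 21.154; ordering cost = 21.154 × £214 = £4,526.92
Average inventory = 546/2 = 273; holding cost = 273 × £26.3 = £7,179.90
Purchase cost = D·C = 11,550 × 152 = £1,755,600.00
Total = £4,526.92 + £7,179.90 + £1,755,600.00 = £1,767,306.82

£1,767,306.82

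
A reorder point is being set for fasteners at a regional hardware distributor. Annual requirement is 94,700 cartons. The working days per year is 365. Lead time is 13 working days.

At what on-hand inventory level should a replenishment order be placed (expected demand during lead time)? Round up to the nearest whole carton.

Daily demand d = 94,700 / 365 = 259.452 cartons/day
Demand during lead time = 259.452 × 13 = 3,372.88
Reorder point = 3,372.88 → round up

3,373 cartons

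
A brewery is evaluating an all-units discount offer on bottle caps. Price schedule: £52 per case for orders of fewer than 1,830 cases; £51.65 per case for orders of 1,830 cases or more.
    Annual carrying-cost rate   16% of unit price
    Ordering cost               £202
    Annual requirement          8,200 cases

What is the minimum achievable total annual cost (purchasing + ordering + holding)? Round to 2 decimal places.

£431,650.00

H₁ = 16%×£52 = £8.3200;  H₂ = 16%×£51.65 = £8.2640
EOQ₁ = √(2×8,200×202/8.3200) = 631.01  (< 1,830, feasible at tier 1)
EOQ₂ = √(2×8,200×202/8.2640) = 633.14  (< 1,830 → use Q = 1,830 at tier-2 price)
TC(tier 1 (EOQ₁), Q≈631.0) = £431,650.00
TC(tier 2, Q≈1,830.0) = £431,996.70
Minimum at tier 1 (EOQ₁): £431,650.00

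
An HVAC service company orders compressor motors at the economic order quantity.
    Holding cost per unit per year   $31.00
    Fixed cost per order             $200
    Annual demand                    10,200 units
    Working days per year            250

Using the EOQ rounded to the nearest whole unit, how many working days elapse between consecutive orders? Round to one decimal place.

Q* = √(2·D·S / H) = √(2·10,200·200 / 31) = √131,612.9 ≈ 362.78 → Q = 363 units
T = Q/D × 250 days = 363/10,200 × 250 = 8.897 days

8.9 days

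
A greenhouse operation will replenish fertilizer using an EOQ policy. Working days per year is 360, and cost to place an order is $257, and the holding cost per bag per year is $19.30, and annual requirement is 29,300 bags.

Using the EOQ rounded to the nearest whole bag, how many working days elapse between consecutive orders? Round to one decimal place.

2DS/H = 2·29,300·257/19.3 = 780,321.24
EOQ = √780,321.24 ≈ 883.36 → Q = 883 bags
Cycle time = (working days × Q)/D = (360 × 883) / 29,300 = 10.849 days

10.8 days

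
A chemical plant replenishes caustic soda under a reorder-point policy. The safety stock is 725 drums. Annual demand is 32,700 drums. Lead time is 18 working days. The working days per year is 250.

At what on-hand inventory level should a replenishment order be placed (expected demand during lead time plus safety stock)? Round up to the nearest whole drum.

3,080 drums

Daily demand d = 32,700 / 250 = 130.800 drums/day
Demand during lead time = 130.800 × 18 = 2,354.40
Reorder point = 2,354.40 + 725 = 3,079.40 → round up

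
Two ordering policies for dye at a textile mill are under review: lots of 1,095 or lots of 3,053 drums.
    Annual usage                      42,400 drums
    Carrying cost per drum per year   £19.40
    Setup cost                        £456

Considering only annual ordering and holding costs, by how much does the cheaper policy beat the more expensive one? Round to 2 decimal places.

£7,668.53

TC(Q) = (D/Q)S + (Q/2)H
TC(1,095) = (42,400/1,095)×456 + (1,095/2)×19.4 = £28,278.49
TC(3,053) = (42,400/3,053)×456 + (3,053/2)×19.4 = £35,947.02
Cheaper: Q = 1,095.  Difference = £7,668.53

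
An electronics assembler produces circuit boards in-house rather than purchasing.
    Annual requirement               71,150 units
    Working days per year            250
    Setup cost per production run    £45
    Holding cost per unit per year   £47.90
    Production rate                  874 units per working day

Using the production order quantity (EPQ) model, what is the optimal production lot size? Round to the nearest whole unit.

445 units

Daily demand d = 71,150/250 = 284.600; p = 874; 1 − d/p = 0.67437
EPQ = √(2DS / (H(1 − d/p)))
    = √(2 × 71,150 × 45 / (47.9 × 0.67437)) ≈ 445.24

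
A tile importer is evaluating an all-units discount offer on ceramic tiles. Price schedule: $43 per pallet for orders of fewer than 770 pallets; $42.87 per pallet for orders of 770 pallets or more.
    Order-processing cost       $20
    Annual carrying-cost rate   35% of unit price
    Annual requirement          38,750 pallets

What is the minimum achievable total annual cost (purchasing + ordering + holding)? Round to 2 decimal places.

$1,667,995.73

H₁ = 35%×$43 = $15.0500;  H₂ = 35%×$42.87 = $15.0045
EOQ₁ = √(2×38,750×20/15.0500) = 320.92  (< 770, feasible at tier 1)
EOQ₂ = √(2×38,750×20/15.0045) = 321.41  (< 770 → use Q = 770 at tier-2 price)
TC(tier 1 (EOQ₁), Q≈320.9) = $1,671,079.86
TC(tier 2, Q≈770.0) = $1,667,995.73
Minimum at tier 2: $1,667,995.73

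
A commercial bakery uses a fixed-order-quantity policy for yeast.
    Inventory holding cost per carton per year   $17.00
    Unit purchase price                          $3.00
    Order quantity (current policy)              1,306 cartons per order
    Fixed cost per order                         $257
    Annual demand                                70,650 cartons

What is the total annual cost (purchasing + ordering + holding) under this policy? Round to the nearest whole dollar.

Ordering: D/Q × S = 70,650/1,306 × $257 = $13,902.79
Holding:  Q/2 × H = 1,306/2 × $17 = $11,101.00
Purchase cost = D·C = 70,650 × 3 = $211,950.00
Total = $13,902.79 + $11,101.00 + $211,950.00 = $236,953.79

$236,954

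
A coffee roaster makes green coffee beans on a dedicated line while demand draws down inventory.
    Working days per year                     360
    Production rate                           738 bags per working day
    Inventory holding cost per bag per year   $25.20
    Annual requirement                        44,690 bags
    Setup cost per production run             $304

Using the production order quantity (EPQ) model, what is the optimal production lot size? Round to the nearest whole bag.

d = 44,690/360 = 124.1389 bags/day;  effective holding cost H(1 − d/p) = 25.2·(1 − 124.1389/738) = 20.96111
Q* = √(2DS / H_eff) = √(2·44,690·304 / 20.96111) ≈ 1,138.54

1,139 bags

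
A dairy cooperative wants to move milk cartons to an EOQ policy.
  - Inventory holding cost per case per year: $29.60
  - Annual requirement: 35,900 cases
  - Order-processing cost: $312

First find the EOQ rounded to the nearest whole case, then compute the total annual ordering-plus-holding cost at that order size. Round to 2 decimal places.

$25,750.48

Q* = √(2·D·S / H) = √(2·35,900·312 / 29.6) = √756,810.8 ≈ 869.95 → Q = 870 cases
Ordering: D/Q × S = 35,900/870 × $312 = $12,874.48
Holding:  Q/2 × H = 870/2 × $29.6 = $12,876.00
Total = $12,874.48 + $12,876.00 = $25,750.48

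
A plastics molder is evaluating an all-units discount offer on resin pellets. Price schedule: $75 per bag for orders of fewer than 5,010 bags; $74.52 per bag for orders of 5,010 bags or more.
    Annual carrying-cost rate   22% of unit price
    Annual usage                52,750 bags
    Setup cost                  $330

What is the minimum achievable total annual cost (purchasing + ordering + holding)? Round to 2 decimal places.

H₁ = 22%×$75 = $16.5000;  H₂ = 22%×$74.52 = $16.3944
EOQ₁ = √(2×52,750×330/16.5000) = 1,452.58  (< 5,010, feasible at tier 1)
EOQ₂ = √(2×52,750×330/16.3944) = 1,457.25  (< 5,010 → use Q = 5,010 at tier-2 price)
TC(tier 1 (EOQ₁), Q≈1,452.6) = $3,980,217.63
TC(tier 2, Q≈5,010.0) = $3,975,472.52
Minimum at tier 2: $3,975,472.52

$3,975,472.52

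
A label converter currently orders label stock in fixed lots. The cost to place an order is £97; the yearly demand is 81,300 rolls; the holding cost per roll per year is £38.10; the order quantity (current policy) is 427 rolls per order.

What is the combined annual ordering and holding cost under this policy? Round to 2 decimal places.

£26,602.97

Orders/yr = 81,300/427 = 190.398; ordering cost = 190.398 × £97 = £18,468.62
Average inventory = 427/2 = 213.5; holding cost = 213.5 × £38.1 = £8,134.35
Total = £18,468.62 + £8,134.35 = £26,602.97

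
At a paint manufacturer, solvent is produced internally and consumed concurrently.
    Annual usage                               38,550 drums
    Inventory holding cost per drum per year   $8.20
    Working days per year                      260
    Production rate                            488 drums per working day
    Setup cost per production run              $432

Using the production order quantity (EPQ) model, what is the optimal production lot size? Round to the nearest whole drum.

Daily demand d = 38,550/260 = 148.269; p = 488; 1 − d/p = 0.69617
EPQ = √(2DS / (H(1 − d/p)))
    = √(2 × 38,550 × 432 / (8.2 × 0.69617)) ≈ 2,415.49

2,415 drums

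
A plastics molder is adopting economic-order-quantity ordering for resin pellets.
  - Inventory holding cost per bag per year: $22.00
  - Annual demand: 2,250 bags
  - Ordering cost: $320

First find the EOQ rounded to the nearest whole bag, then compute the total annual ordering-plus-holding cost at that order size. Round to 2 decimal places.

2DS/H = 2·2,250·320/22 = 65,454.55
EOQ = √65,454.55 ≈ 255.84 → Q = 256 bags
Orders/yr = 2,250/256 = 8.789; ordering cost = 8.789 × $320 = $2,812.50
Average inventory = 256/2 = 128; holding cost = 128 × $22 = $2,816.00
Total = $2,812.50 + $2,816.00 = $5,628.50

$5,628.50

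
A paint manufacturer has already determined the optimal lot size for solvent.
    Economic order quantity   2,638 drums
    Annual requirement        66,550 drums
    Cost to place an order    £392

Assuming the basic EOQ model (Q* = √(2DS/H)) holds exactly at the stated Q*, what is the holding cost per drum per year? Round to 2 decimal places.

From Q* = √(2DS/H) ⇒ Q*² = 2DS/H.
H = 2DS / Q² = 2 × 66,550 × 392 / 2,638² = 7.4975

£7.50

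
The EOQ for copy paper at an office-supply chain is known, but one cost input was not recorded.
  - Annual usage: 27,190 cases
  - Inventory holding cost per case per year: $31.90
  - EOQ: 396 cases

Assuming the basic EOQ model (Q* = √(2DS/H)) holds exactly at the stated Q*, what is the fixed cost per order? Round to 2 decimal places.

$91.99

EOQ relation: Q² = 2DS/H, so rearrange for the unknown.
S = Q²H / (2D) = 396² × 31.9 / (2 × 27,190) = 91.9903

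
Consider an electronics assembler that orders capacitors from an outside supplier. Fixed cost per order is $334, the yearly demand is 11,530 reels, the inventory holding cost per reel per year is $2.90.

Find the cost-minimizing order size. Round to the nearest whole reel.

1,630 reels

Q* = √(2·D·S / H) = √(2·11,530·334 / 2.9) = √2,655,875.9 ≈ 1,629.69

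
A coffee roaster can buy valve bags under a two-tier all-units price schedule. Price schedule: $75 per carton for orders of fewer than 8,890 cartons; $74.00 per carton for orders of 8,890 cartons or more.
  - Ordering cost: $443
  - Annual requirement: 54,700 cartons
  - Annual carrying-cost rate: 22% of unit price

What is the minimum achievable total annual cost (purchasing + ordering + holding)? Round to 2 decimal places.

H₁ = 22%×$75 = $16.5000;  H₂ = 22%×$74.00 = $16.2800
EOQ₁ = √(2×54,700×443/16.5000) = 1,713.83  (< 8,890, feasible at tier 1)
EOQ₂ = √(2×54,700×443/16.2800) = 1,725.37  (< 8,890 → use Q = 8,890 at tier-2 price)
TC(tier 1 (EOQ₁), Q≈1,713.8) = $4,130,778.25
TC(tier 2, Q≈8,890.0) = $4,122,890.37
Minimum at tier 2: $4,122,890.37

$4,122,890.37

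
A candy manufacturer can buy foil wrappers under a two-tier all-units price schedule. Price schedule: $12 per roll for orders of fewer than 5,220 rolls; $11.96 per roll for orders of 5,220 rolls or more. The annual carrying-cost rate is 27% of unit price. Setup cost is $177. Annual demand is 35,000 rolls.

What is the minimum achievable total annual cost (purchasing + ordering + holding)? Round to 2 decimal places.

H₁ = 27%×$12 = $3.2400;  H₂ = 27%×$11.96 = $3.2292
EOQ₁ = √(2×35,000×177/3.2400) = 1,955.52  (< 5,220, feasible at tier 1)
EOQ₂ = √(2×35,000×177/3.2292) = 1,958.79  (< 5,220 → use Q = 5,220 at tier-2 price)
TC(tier 1 (EOQ₁), Q≈1,955.5) = $426,335.90
TC(tier 2, Q≈5,220.0) = $428,214.99
Minimum at tier 1 (EOQ₁): $426,335.90

$426,335.90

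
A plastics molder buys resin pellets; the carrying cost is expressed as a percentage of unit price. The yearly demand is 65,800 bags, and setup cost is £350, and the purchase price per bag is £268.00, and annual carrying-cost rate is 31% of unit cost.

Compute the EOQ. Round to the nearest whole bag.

Carrying cost H = £268 × 31% = £83.0800/bag/yr
Optimal lot size Q* = (2 × 65,800 × £350 / £83.08)^½ ≈ 744.58

745 bags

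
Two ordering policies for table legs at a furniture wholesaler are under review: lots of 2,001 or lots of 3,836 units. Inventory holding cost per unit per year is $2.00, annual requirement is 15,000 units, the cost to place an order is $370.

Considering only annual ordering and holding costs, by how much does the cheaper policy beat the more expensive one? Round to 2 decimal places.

TC(Q) = (D/Q)S + (Q/2)H
TC(2,001) = (15,000/2,001)×370 + (2,001/2)×2 = $4,774.61
TC(3,836) = (15,000/3,836)×370 + (3,836/2)×2 = $5,282.82
Cheaper: Q = 2,001.  Difference = $508.21

$508.21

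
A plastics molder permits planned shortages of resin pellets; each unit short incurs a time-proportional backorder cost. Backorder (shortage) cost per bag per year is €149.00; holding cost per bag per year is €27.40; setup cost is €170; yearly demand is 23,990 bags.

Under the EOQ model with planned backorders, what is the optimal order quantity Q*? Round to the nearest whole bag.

594 bags

Basic EOQ = √(2·23,990·170/27.4) = 545.606
Backorder adjustment √((H+b)/b) = √((27.4+149)/149) = 1.0881
Q* = 545.606 × 1.0881 ≈ 593.66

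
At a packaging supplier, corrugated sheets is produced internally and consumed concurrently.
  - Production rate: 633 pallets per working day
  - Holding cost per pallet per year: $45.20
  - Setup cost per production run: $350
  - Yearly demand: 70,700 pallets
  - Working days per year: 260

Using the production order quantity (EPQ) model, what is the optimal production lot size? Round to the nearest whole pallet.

1,385 pallets

Daily demand d = 70,700/260 = 271.923; p = 633; 1 − d/p = 0.57042
EPQ = √(2DS / (H(1 − d/p)))
    = √(2 × 70,700 × 350 / (45.2 × 0.57042)) ≈ 1,385.45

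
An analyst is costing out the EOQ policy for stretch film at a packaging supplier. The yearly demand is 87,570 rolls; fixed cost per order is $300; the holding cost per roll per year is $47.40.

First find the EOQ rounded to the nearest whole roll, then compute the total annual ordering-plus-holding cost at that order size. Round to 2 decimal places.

EOQ = √(2DS/H) = √(2 × 87,570 × 300 / 47.4)
    = √(1,108,481.01) ≈ 1,052.84 → Q = 1,053 rolls
Ordering: D/Q × S = 87,570/1,053 × $300 = $24,948.72
Holding:  Q/2 × H = 1,053/2 × $47.4 = $24,956.10
Total = $24,948.72 + $24,956.10 = $49,904.82

$49,904.82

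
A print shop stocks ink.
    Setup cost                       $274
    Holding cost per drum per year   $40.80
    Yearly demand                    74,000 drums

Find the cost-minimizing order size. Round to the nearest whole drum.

997 drums

Optimal lot size Q* = (2 × 74,000 × $274 / $40.8)^½ ≈ 996.96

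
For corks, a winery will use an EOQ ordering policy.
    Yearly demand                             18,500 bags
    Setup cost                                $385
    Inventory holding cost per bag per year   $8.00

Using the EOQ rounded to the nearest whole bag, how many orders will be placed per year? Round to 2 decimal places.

13.87 orders per year

Q* = √(2·D·S / H) = √(2·18,500·385 / 8) = √1,780,625.0 ≈ 1,334.40 → Q = 1,334
N = D/Q = 18,500/1,334 ≈ 13.868 orders/yr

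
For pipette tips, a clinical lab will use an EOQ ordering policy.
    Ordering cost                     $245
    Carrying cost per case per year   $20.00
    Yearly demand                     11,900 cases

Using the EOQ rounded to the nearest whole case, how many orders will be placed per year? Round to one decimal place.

2DS/H = 2·11,900·245/20 = 291,550.00
EOQ = √291,550.00 ≈ 539.95 → Q = 540
N = D/Q = 11,900/540 ≈ 22.037 orders/yr

22.0 orders per year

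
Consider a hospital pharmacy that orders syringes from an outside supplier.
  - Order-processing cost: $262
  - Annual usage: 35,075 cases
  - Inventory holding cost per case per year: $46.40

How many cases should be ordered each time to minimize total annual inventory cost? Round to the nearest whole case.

629 cases

EOQ = √(2DS/H) = √(2 × 35,075 × 262 / 46.4)
    = √(396,105.60) ≈ 629.37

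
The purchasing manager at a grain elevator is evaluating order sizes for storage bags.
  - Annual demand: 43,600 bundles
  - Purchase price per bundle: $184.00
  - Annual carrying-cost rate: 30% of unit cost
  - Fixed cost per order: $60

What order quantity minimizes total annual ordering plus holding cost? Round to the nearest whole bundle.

Carrying cost H = $184 × 30% = $55.2000/bundle/yr
EOQ = √(2DS/H) = √(2 × 43,600 × 60 / 55.2)
    = √(94,782.61) ≈ 307.87

308 bundles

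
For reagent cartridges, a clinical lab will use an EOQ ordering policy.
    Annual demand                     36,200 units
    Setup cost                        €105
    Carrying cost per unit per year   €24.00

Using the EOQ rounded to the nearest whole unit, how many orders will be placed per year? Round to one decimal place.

64.3 orders per year

Optimal lot size Q* = (2 × 36,200 × €105 / €24)^½ ≈ 562.81 → Q = 563
N = D/Q = 36,200/563 ≈ 64.298 orders/yr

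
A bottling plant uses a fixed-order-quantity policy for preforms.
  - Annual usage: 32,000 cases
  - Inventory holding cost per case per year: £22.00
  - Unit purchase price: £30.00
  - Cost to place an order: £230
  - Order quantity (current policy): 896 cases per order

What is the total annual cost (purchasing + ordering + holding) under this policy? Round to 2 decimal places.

£978,070.29

Orders/yr = 32,000/896 = 35.714; ordering cost = 35.714 × £230 = £8,214.29
Average inventory = 896/2 = 448; holding cost = 448 × £22 = £9,856.00
Purchase cost = D·C = 32,000 × 30 = £960,000.00
Total = £8,214.29 + £9,856.00 + £960,000.00 = £978,070.29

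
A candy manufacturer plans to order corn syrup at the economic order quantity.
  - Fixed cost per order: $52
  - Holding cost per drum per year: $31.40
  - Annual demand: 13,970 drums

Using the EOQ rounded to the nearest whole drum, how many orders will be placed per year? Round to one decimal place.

EOQ = √(2DS/H) = √(2 × 13,970 × 52 / 31.4)
    = √(46,270.06) ≈ 215.10 → Q = 215
Orders per year = D/Q = 13,970 / 215 = 64.977

65.0 orders per year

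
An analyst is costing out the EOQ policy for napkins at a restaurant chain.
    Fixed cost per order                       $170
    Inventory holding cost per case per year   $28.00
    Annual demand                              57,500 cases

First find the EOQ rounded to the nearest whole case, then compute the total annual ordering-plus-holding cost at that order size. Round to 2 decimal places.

Q* = √(2·D·S / H) = √(2·57,500·170 / 28) = √698,214.3 ≈ 835.59 → Q = 836 cases
Annual ordering cost = (D/Q)·S = (57,500/836) × 170 = $11,692.58
Annual holding cost  = (Q/2)·H = (836/2) × 28 = $11,704.00
Total = $11,692.58 + $11,704.00 = $23,396.58

$23,396.58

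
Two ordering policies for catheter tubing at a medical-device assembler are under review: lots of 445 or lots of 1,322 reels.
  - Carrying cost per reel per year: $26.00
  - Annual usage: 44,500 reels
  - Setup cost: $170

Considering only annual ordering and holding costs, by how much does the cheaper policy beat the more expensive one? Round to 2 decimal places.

For each Q, cost = (D/Q)·S + (Q/2)·H.
TC(445) = (44,500/445)×170 + (445/2)×26 = $22,785.00
TC(1,322) = (44,500/1,322)×170 + (1,322/2)×26 = $22,908.39
Cheaper: Q = 445.  Difference = $123.39

$123.39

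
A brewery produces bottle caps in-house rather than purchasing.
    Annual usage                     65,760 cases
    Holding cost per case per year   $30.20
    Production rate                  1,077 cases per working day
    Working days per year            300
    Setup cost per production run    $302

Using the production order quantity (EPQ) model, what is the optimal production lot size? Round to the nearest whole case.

d = 65,760/300 = 219.2000 cases/day;  effective holding cost H(1 − d/p) = 30.2·(1 − 219.2000/1077) = 24.05344
Q* = √(2DS / H_eff) = √(2·65,760·302 / 24.05344) ≈ 1,285.02

1,285 cases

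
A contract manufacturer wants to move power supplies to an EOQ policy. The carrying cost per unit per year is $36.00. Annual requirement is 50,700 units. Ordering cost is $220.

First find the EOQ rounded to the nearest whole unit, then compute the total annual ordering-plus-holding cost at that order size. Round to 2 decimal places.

Q* = √(2·D·S / H) = √(2·50,700·220 / 36) = √619,666.7 ≈ 787.19 → Q = 787 units
Ordering: D/Q × S = 50,700/787 × $220 = $14,172.81
Holding:  Q/2 × H = 787/2 × $36 = $14,166.00
Total = $14,172.81 + $14,166.00 = $28,338.81

$28,338.81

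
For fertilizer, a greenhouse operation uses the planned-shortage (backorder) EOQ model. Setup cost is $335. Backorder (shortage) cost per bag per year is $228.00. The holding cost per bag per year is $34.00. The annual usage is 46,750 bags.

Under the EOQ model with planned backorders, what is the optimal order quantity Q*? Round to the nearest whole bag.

1,029 bags

Q* = √(2DS/H) · √((H + b)/b)
   = √(2 × 46,750 × 335 / 34) · √((34 + 228) / 228)
   = 959.818 × 1.0720 ≈ 1,028.90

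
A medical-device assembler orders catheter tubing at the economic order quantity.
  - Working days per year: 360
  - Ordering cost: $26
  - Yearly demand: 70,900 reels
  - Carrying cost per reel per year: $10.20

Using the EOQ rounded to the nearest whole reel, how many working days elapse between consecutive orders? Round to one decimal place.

EOQ = √(2DS/H) = √(2 × 70,900 × 26 / 10.2)
    = √(361,450.98) ≈ 601.21 → Q = 601 reels
T = Q/D × 360 days = 601/70,900 × 360 = 3.052 days

3.1 days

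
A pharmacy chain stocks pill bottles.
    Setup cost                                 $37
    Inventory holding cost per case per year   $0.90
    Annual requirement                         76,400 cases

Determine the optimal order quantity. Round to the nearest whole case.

2,506 cases

EOQ = √(2DS/H) = √(2 × 76,400 × 37 / 0.9)
    = √(6,281,777.78) ≈ 2,506.35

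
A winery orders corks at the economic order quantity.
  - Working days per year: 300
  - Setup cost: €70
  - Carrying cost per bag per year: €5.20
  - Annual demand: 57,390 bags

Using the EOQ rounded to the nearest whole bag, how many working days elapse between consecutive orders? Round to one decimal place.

EOQ = √(2DS/H) = √(2 × 57,390 × 70 / 5.2)
    = √(1,545,115.38) ≈ 1,243.03 → Q = 1,243 bags
Days between orders = 300 / (D/Q) = 300 / 46.171 ≈ 6.498

6.5 days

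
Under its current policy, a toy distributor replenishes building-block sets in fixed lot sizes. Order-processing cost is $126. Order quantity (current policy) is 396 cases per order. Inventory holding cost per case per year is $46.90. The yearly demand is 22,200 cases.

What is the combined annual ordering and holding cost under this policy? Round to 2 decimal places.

$16,349.84

Annual ordering cost = (D/Q)·S = (22,200/396) × 126 = $7,063.64
Annual holding cost  = (Q/2)·H = (396/2) × 46.9 = $9,286.20
Total = $7,063.64 + $9,286.20 = $16,349.84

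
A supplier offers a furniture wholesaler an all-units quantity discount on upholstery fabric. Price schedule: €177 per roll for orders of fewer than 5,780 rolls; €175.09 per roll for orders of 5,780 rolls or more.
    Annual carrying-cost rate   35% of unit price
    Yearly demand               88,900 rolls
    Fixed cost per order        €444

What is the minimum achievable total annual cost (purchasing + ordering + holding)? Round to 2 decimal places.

H₁ = 35%×€177 = €61.9500;  H₂ = 35%×€175.09 = €61.2815
EOQ₁ = √(2×88,900×444/61.9500) = 1,128.85  (< 5,780, feasible at tier 1)
EOQ₂ = √(2×88,900×444/61.2815) = 1,134.99  (< 5,780 → use Q = 5,780 at tier-2 price)
TC(tier 1 (EOQ₁), Q≈1,128.9) = €15,805,232.33
TC(tier 2, Q≈5,780.0) = €15,749,433.53
Minimum at tier 2: €15,749,433.53

€15,749,433.53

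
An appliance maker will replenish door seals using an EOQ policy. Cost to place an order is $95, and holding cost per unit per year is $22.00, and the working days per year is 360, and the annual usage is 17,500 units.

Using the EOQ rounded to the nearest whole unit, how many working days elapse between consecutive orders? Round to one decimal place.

8.0 days

EOQ = √(2DS/H) = √(2 × 17,500 × 95 / 22)
    = √(151,136.36) ≈ 388.76 → Q = 389 units
Cycle time = (working days × Q)/D = (360 × 389) / 17,500 = 8.002 days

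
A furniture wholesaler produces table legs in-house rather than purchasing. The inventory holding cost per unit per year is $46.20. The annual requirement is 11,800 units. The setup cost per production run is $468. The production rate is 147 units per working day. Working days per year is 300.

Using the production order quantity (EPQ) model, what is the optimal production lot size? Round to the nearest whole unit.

d = 11,800/300 = 39.3333 units/day;  effective holding cost H(1 − d/p) = 46.2·(1 − 39.3333/147) = 33.83810
Q* = √(2DS / H_eff) = √(2·11,800·468 / 33.83810) ≈ 571.32

571 units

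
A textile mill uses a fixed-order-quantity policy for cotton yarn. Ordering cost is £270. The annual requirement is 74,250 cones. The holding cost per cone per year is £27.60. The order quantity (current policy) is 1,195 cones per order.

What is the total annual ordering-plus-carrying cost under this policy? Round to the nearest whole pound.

£33,267

Orders/yr = 74,250/1,195 = 62.134; ordering cost = 62.134 × £270 = £16,776.15
Average inventory = 1,195/2 = 597.5; holding cost = 597.5 × £27.6 = £16,491.00
Total = £16,776.15 + £16,491.00 = £33,267.15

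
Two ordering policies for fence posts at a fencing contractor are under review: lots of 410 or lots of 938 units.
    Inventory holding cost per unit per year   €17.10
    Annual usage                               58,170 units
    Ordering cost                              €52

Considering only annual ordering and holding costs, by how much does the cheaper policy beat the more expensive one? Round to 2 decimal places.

For each Q, cost = (D/Q)·S + (Q/2)·H.
TC(410) = (58,170/410)×52 + (410/2)×17.1 = €10,883.16
TC(938) = (58,170/938)×52 + (938/2)×17.1 = €11,244.68
Cheaper: Q = 410.  Difference = €361.52

€361.52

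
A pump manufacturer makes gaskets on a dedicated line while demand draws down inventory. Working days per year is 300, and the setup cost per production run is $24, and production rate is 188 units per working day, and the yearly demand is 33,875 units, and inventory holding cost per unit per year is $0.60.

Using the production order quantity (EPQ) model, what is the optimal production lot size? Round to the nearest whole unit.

2,605 units

Daily demand d = 33,875/300 = 112.917; p = 188; 1 − d/p = 0.39938
EPQ = √(2DS / (H(1 − d/p)))
    = √(2 × 33,875 × 24 / (0.6 × 0.39938)) ≈ 2,604.90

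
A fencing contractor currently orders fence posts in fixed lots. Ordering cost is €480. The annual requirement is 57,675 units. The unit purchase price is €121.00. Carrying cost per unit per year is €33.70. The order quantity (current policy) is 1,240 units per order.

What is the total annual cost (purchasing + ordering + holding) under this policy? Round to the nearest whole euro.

Orders/yr = 57,675/1,240 = 46.512; ordering cost = 46.512 × €480 = €22,325.81
Average inventory = 1,240/2 = 620; holding cost = 620 × €33.7 = €20,894.00
Purchase cost = D·C = 57,675 × 121 = €6,978,675.00
Total = €22,325.81 + €20,894.00 + €6,978,675.00 = €7,021,894.81

€7,021,895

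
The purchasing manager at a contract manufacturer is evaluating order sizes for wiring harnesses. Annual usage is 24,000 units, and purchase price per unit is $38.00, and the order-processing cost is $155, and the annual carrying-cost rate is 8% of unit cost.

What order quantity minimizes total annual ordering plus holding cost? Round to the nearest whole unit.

Holding cost per unit per year: H = 8% × $38 = $3.0400
2DS/H = 2·24,000·155/3.04 = 2,447,368.42
EOQ = √2,447,368.42 ≈ 1,564.41

1,564 units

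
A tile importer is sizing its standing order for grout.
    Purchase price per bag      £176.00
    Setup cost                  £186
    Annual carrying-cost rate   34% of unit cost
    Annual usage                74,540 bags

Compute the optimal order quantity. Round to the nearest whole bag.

681 bags

H = i·C = 0.34 × £176 = £59.8400 per bag-year
Optimal lot size Q* = (2 × 74,540 × £186 / £59.84)^½ ≈ 680.72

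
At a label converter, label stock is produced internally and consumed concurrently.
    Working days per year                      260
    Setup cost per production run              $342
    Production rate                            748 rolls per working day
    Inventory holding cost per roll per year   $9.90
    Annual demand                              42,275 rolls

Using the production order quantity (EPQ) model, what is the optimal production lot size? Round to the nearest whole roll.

1,932 rolls

d = 42,275/260 = 162.5962 rolls/day;  effective holding cost H(1 − d/p) = 9.9·(1 − 162.5962/748) = 7.74799
Q* = √(2DS / H_eff) = √(2·42,275·342 / 7.74799) ≈ 1,931.86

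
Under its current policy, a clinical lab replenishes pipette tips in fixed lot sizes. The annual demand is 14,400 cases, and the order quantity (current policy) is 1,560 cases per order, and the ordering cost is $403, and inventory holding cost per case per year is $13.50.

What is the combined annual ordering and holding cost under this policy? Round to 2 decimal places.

$14,250.00

Orders/yr = 14,400/1,560 = 9.231; ordering cost = 9.231 × $403 = $3,720.00
Average inventory = 1,560/2 = 780; holding cost = 780 × $13.5 = $10,530.00
Total = $3,720.00 + $10,530.00 = $14,250.00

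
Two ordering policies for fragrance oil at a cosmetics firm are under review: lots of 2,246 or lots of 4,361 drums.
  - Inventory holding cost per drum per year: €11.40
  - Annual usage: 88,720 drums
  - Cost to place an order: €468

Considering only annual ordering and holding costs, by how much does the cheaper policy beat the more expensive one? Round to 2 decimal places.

€3,089.85

Annual cost at Q: ordering D·S/Q plus holding Q·H/2.
TC(2,246) = (88,720/2,246)×468 + (2,246/2)×11.4 = €31,288.83
TC(4,361) = (88,720/4,361)×468 + (4,361/2)×11.4 = €34,378.67
Lots of 2,246 are cheaper by €3,089.85.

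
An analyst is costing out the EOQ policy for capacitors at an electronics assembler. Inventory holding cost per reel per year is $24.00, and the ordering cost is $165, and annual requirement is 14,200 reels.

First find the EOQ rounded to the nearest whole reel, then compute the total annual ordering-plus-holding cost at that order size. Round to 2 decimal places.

Optimal lot size Q* = (2 × 14,200 × $165 / $24)^½ ≈ 441.87 → Q = 442 reels
Orders/yr = 14,200/442 = 32.127; ordering cost = 32.127 × $165 = $5,300.90
Average inventory = 442/2 = 221; holding cost = 221 × $24 = $5,304.00
Total = $5,300.90 + $5,304.00 = $10,604.90

$10,604.90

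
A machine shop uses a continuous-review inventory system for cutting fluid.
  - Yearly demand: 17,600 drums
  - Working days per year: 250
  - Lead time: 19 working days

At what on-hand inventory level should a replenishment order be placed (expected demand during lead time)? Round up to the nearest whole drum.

Daily demand d = 17,600 / 250 = 70.400 drums/day
Demand during lead time = 70.400 × 19 = 1,337.60
Reorder point = 1,337.60 → round up

1,338 drums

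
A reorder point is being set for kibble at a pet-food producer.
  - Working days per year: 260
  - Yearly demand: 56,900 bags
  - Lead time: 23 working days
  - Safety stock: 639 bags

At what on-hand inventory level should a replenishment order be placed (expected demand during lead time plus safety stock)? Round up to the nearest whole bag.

Daily demand d = 56,900 / 260 = 218.846 bags/day
Demand during lead time = 218.846 × 23 = 5,033.46
Reorder point = 5,033.46 + 639 = 5,672.46 → round up

5,673 bags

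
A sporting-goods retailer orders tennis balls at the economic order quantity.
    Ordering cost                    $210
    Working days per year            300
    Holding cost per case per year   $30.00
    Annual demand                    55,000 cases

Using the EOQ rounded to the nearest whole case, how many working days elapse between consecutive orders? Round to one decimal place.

4.8 days

Optimal lot size Q* = (2 × 55,000 × $210 / $30)^½ ≈ 877.50 → Q = 877 cases
Days between orders = 300 / (D/Q) = 300 / 62.714 ≈ 4.784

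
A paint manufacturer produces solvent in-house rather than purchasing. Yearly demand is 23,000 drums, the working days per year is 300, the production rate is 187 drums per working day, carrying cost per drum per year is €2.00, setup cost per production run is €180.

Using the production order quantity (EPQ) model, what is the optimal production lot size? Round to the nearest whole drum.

d = 23,000/300 = 76.6667 drums/day;  effective holding cost H(1 − d/p) = 2·(1 − 76.6667/187) = 1.18004
Q* = √(2DS / H_eff) = √(2·23,000·180 / 1.18004) ≈ 2,648.91

2,649 drums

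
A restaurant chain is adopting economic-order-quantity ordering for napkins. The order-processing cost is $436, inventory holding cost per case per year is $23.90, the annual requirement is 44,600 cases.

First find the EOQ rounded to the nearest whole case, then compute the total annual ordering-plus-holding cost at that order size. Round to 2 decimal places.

$30,487.70

2DS/H = 2·44,600·436/23.9 = 1,627,246.86
EOQ = √1,627,246.86 ≈ 1,275.64 → Q = 1,276 cases
Orders/yr = 44,600/1,276 = 34.953; ordering cost = 34.953 × $436 = $15,239.50
Average inventory = 1,276/2 = 638; holding cost = 638 × $23.9 = $15,248.20
Total = $15,239.50 + $15,248.20 = $30,487.70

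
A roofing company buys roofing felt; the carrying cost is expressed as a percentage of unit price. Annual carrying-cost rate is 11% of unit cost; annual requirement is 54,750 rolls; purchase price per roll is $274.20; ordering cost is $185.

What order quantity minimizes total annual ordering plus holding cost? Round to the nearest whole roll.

H = i·C = 0.11 × $274.2 = $30.1620 per roll-year
EOQ = √(2DS/H) = √(2 × 54,750 × 185 / 30.162)
    = √(671,623.23) ≈ 819.53

820 rolls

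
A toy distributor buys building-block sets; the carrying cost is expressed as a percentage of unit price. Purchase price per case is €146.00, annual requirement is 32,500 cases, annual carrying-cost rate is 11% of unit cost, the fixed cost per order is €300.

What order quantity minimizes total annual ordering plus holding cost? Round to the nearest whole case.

Carrying cost H = €146 × 11% = €16.0600/case/yr
Optimal lot size Q* = (2 × 32,500 × €300 / €16.06)^½ ≈ 1,101.91

1,102 cases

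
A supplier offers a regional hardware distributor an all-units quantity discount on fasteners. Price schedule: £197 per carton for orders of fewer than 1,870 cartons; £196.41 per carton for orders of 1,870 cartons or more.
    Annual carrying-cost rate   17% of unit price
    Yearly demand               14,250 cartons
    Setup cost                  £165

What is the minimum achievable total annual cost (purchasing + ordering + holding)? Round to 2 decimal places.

£2,819,799.37

H₁ = 17%×£197 = £33.4900;  H₂ = 17%×£196.41 = £33.3897
EOQ₁ = √(2×14,250×165/33.4900) = 374.72  (< 1,870, feasible at tier 1)
EOQ₂ = √(2×14,250×165/33.3897) = 375.28  (< 1,870 → use Q = 1,870 at tier-2 price)
TC(tier 1 (EOQ₁), Q≈374.7) = £2,819,799.37
TC(tier 2, Q≈1,870.0) = £2,831,319.22
Minimum at tier 1 (EOQ₁): £2,819,799.37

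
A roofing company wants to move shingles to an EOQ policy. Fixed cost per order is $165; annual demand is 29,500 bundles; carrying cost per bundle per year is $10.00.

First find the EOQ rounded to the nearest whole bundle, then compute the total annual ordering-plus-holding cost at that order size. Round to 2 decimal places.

Q* = √(2·D·S / H) = √(2·29,500·165 / 10) = √973,500.0 ≈ 986.66 → Q = 987 bundles
Orders/yr = 29,500/987 = 29.889; ordering cost = 29.889 × $165 = $4,931.61
Average inventory = 987/2 = 493.5; holding cost = 493.5 × $10 = $4,935.00
Total = $4,931.61 + $4,935.00 = $9,866.61

$9,866.61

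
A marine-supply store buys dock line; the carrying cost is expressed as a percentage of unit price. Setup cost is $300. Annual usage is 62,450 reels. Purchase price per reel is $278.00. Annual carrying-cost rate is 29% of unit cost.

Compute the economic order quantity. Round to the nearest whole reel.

682 reels

Holding cost per reel per year: H = 29% × $278 = $80.6200
Optimal lot size Q* = (2 × 62,450 × $300 / $80.62)^½ ≈ 681.74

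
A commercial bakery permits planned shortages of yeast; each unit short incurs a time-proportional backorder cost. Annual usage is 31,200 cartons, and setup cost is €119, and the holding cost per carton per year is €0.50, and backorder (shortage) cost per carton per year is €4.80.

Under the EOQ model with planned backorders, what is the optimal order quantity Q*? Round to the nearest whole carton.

4,049 cartons

Basic EOQ = √(2·31,200·119/0.5) = 3,853.725
Backorder adjustment √((H+b)/b) = √((0.5+4.8)/4.8) = 1.0508
Q* = 3,853.725 × 1.0508 ≈ 4,049.47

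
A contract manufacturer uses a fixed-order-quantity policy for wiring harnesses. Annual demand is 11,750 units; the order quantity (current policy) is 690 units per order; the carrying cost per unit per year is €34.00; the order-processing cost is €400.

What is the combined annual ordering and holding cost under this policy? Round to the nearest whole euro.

€18,542

Orders/yr = 11,750/690 = 17.029; ordering cost = 17.029 × €400 = €6,811.59
Average inventory = 690/2 = 345; holding cost = 345 × €34 = €11,730.00
Total = €6,811.59 + €11,730.00 = €18,541.59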